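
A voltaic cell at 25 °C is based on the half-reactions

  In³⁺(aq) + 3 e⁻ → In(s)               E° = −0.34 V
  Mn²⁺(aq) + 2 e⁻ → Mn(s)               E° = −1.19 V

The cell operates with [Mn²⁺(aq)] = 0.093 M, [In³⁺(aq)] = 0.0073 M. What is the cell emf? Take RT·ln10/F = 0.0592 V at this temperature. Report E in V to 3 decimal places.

The In³⁺/In couple has the more positive E°, so it is the cathode; Mn²⁺/Mn is the anode.
E°cell = −0.34 − (−1.19) = +0.85 V, with n = 6 electrons transferred.
The balanced reaction is 2 In³⁺(aq) + 3 Mn(s) → 2 In(s) + 3 Mn²⁺(aq), so Q = [Mn²⁺(aq)]^3 / [In³⁺(aq)]^2 = 15.1 and log Q = 1.179.
Applying E = E° − (RT ln10/nF)·log Q gives +0.85 − (0.0592/6)(1.179) = +0.838 V.

+0.838 V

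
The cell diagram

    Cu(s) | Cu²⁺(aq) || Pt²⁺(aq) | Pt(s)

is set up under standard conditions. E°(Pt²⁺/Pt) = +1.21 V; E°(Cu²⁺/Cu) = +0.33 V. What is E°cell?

+0.88 V

By convention the left-hand electrode in cell notation is the anode (oxidation) and the right-hand electrode is the cathode (reduction).
E°cell = E°(right) − E°(left) = +1.21 − (+0.33) = +0.88 V.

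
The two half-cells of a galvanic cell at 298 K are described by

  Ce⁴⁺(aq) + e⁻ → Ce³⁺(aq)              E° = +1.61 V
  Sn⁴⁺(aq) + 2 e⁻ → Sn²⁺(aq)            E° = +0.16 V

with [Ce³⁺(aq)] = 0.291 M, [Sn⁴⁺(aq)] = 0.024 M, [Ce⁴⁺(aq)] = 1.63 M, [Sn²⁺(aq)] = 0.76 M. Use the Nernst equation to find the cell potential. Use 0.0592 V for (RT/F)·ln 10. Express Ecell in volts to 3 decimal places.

+1.539 V

Since E°(Ce⁴⁺/Ce³⁺) > E°(Sn⁴⁺/Sn²⁺), Ce⁴⁺/Ce³⁺ serves as the cathode.
E°cell = E°cat − E°an = +1.61 − (+0.16) = +1.45 V; n = 2.
Balancing gives 2 Ce⁴⁺(aq) + Sn²⁺(aq) → 2 Ce³⁺(aq) + Sn⁴⁺(aq); hence Q = ([Ce³⁺(aq)]^2·[Sn⁴⁺(aq)]) / ([Ce⁴⁺(aq)]^2·[Sn²⁺(aq)]) = 0.00101 (log Q = −2.997).
E = E° − (0.0592/n)·log Q = +1.45 − (0.0592/2)(−2.997) = +1.539 V.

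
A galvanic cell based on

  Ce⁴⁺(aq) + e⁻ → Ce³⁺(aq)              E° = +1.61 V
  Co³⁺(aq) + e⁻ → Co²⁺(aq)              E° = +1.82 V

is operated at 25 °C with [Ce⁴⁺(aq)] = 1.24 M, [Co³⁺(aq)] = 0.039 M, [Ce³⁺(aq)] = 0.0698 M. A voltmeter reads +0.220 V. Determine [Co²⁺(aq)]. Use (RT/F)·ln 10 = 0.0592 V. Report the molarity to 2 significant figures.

Co³⁺/Co²⁺ is the cathode (higher E°); E°cell = +1.82 − (+1.61) = +0.21 V with n = 1.
Since E = E° − (0.0592/n)·log Q, log Q = n(E° − E)/0.0592 = −0.169.
Balancing electrons gives Co³⁺(aq) + Ce³⁺(aq) → Co²⁺(aq) + Ce⁴⁺(aq); thus Q = ([Co²⁺(aq)]·[Ce⁴⁺(aq)]) / ([Co³⁺(aq)]·[Ce³⁺(aq)]).
Solving for the unknown gives log [Co²⁺(aq)] = −2.828, so [Co²⁺(aq)] ≈ 0.0015 M.

0.0015 M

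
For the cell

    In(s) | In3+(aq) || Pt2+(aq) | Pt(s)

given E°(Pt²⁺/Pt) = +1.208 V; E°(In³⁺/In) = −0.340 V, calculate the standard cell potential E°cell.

By convention the left-hand electrode in cell notation is the anode (oxidation) and the right-hand electrode is the cathode (reduction).
E°cell = E°(right) − E°(left) = +1.208 − (−0.340) = +1.548 V.

+1.548 V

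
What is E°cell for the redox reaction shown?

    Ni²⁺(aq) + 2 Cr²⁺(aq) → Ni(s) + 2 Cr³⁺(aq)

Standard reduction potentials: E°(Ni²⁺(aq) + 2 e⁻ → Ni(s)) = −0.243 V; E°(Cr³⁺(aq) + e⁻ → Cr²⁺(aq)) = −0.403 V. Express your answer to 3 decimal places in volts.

+0.160 V

Ni²⁺(aq) gains electrons, so the Ni²⁺/Ni couple is the cathode; the Cr³⁺/Cr²⁺ couple is the anode.
E°cell = E°(cathode) − E°(anode) = −0.243 − (−0.403) = +0.160 V.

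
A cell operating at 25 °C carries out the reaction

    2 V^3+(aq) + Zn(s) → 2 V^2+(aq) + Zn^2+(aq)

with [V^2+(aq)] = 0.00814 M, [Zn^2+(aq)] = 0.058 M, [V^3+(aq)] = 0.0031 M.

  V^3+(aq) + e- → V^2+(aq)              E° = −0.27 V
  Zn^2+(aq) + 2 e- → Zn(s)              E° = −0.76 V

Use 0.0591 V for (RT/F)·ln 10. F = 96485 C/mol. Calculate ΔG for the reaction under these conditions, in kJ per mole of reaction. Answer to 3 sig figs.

E°cell = −0.27 − (−0.76) = +0.49 V; the balanced reaction transfers n = 2 electrons.
The reaction quotient is ([V^2+(aq)]^2·[Zn^2+(aq)]) / [V^3+(aq)]^2 = 0.4; by Nernst, E = +0.49 − (0.0591/2)(−0.398) = +0.5018 V.
Finally ΔG = −nFE = −(2)(96485 C/mol)(+0.5018 V) = −96.8 kJ/mol.

−96.8 kJ/mol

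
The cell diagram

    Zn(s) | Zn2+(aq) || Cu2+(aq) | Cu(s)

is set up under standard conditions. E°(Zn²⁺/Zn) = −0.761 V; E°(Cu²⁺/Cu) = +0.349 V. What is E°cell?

By convention the left-hand electrode in cell notation is the anode (oxidation) and the right-hand electrode is the cathode (reduction).
E°cell = E°(right) − E°(left) = +0.349 − (−0.761) = +1.110 V.

+1.110 V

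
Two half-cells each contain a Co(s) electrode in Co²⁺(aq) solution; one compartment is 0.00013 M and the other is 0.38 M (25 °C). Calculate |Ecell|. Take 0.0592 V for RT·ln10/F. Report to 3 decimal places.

For a concentration cell E°cell = 0, since both electrodes use the same couple.
The compartment with the higher Co²⁺(aq) concentration (0.38 M) acts as the cathode; ions are reduced there and produced at the dilute (0.00013 M) anode.
With n = 2, Ecell = −(0.0592/2)·log([dilute]/[conc]) = −(0.0592/2)·log(0.00013/0.38) = +0.103 V.

0.103 V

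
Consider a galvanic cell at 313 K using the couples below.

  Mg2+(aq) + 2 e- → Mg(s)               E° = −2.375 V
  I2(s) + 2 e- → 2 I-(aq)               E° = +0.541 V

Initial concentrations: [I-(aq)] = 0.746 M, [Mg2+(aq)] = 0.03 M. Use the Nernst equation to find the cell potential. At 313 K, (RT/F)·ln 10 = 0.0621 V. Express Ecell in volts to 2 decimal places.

+2.97 V

Since E°(I₂/I⁻) > E°(Mg²⁺/Mg), I₂/I⁻ serves as the cathode.
E°cell = +0.541 − (−2.375) = +2.916 V, with n = 2 electrons transferred.
For the overall reaction I2(s) + Mg(s) → 2 I-(aq) + Mg2+(aq), Q = [I-(aq)]^2·[Mg2+(aq)] = 0.0167, giving log Q = −1.777.
By the Nernst equation, E = +2.916 − (0.0621/2)·(−1.777) = +2.97 V.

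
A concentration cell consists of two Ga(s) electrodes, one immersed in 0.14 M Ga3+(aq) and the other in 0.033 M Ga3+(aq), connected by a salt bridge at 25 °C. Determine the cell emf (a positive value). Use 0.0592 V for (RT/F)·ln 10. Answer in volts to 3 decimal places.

For a concentration cell E°cell = 0, since both electrodes use the same couple.
The compartment with the higher Ga3+(aq) concentration (0.14 M) acts as the cathode; ions are reduced there and produced at the dilute (0.033 M) anode.
With n = 3, Ecell = −(0.0592/3)·log([dilute]/[conc]) = −(0.0592/3)·log(0.033/0.14) = +0.012 V.

0.012 V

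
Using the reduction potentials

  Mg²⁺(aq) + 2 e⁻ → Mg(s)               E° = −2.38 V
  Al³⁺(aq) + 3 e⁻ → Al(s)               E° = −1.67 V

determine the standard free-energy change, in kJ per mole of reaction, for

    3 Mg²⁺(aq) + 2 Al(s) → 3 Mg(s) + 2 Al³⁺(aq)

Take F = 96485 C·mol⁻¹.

In the reaction as written Mg²⁺(aq) is reduced, so the Mg²⁺/Mg couple is the cathode and Al³⁺/Al is the anode.
E°cell = −2.38 − (−1.67) = −0.71 V; balancing electrons gives n = 6.
ΔG° = −nFE°cell = −(6)(96485)(−0.71) J/mol = +411 kJ/mol.

+411 kJ/mol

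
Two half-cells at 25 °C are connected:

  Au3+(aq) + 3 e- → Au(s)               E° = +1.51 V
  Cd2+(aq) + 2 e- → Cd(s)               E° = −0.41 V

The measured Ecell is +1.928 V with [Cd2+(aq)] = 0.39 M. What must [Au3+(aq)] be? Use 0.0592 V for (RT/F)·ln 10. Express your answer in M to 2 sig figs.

With Au³⁺/Au at the cathode and Cd²⁺/Cd at the anode, E°cell = +1.51 − (−0.41) = +1.92 V (n = 6).
Rearranging E = E° − (0.0592/n)·log Q gives log Q = 6(+1.92 − (+1.928))/0.0592 = −0.811.
For 2 Au3+(aq) + 3 Cd(s) → 2 Au(s) + 3 Cd2+(aq), the reaction quotient is Q = [Cd2+(aq)]^3 / [Au3+(aq)]^2.
Isolating [Au3+(aq)] in Q = 10^{−0.811} yields log [Au3+(aq)] = −0.208, i.e. 0.62 M.

0.62 M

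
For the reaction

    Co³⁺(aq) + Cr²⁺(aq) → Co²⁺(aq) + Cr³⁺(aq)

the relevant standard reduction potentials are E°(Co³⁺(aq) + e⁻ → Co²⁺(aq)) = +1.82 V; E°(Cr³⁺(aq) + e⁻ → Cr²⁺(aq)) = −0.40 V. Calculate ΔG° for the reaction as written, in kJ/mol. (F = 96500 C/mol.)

In the reaction as written Co³⁺(aq) is reduced, so the Co³⁺/Co²⁺ couple is the cathode and Cr³⁺/Cr²⁺ is the anode.
E°cell = +1.82 − (−0.40) = +2.22 V; balancing electrons gives n = 1.
ΔG° = −nFE°cell = −(1)(96500)(+2.22) J/mol = −214 kJ/mol.

−214 kJ/mol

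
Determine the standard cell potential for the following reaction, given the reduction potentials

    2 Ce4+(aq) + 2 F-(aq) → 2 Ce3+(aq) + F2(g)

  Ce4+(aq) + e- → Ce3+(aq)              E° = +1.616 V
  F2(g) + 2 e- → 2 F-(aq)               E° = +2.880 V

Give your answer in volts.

In the reaction as written, Ce4+(aq) is reduced (cathode) and F2(g) is produced by oxidation at the anode.
E°cell = E°(cathode) − E°(anode) = +1.616 − (+2.880) = −1.264 V.
The negative E°cell means the reaction is non-spontaneous in the direction written.

−1.264 V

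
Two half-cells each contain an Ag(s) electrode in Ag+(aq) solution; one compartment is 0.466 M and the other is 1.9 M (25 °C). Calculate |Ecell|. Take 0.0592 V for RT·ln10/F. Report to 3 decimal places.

For a concentration cell E°cell = 0, since both electrodes use the same couple.
The compartment with the higher Ag+(aq) concentration (1.9 M) acts as the cathode; ions are reduced there and produced at the dilute (0.466 M) anode.
With n = 1, Ecell = −(0.0592/1)·log([dilute]/[conc]) = −(0.0592/1)·log(0.466/1.9) = +0.036 V.

0.036 V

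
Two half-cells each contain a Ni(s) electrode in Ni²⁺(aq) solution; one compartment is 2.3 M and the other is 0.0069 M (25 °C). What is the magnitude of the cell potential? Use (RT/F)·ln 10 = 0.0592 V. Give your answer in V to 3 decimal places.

0.075 V

For a concentration cell E°cell = 0, since both electrodes use the same couple.
The compartment with the higher Ni²⁺(aq) concentration (2.3 M) acts as the cathode; ions are reduced there and produced at the dilute (0.0069 M) anode.
With n = 2, Ecell = −(0.0592/2)·log([dilute]/[conc]) = −(0.0592/2)·log(0.0069/2.3) = +0.075 V.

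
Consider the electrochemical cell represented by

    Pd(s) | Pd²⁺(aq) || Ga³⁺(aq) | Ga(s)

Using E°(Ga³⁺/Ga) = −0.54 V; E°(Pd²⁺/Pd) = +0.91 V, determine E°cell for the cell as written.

By convention the left-hand electrode in cell notation is the anode (oxidation) and the right-hand electrode is the cathode (reduction).
E°cell = E°(right) − E°(left) = −0.54 − (+0.91) = −1.45 V.
The negative sign shows that, as written, the cell would require an external voltage to drive the reaction.

−1.45 V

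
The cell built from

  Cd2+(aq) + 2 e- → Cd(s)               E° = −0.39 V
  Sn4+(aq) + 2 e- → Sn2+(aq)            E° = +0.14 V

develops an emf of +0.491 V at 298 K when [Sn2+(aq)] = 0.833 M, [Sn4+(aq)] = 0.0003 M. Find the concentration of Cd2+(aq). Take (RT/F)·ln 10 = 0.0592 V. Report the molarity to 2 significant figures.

0.0075 M

With Sn⁴⁺/Sn²⁺ at the cathode and Cd²⁺/Cd at the anode, E°cell = +0.14 − (−0.39) = +0.53 V (n = 2).
From the Nernst equation, log Q = n(E° − E)/0.0592 = 2·(+0.53 − (+0.491))/0.0592 = 1.318.
Balancing electrons gives Sn4+(aq) + Cd(s) → Sn2+(aq) + Cd2+(aq); thus Q = ([Sn2+(aq)]·[Cd2+(aq)]) / [Sn4+(aq)].
Isolating [Cd2+(aq)] in Q = 10^{1.318} yields log [Cd2+(aq)] = −2.126, i.e. 0.0075 M.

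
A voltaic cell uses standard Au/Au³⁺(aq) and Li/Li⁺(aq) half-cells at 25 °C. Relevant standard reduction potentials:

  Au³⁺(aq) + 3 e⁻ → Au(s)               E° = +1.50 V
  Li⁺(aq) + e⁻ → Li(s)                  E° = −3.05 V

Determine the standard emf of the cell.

The Au³⁺/Au couple has the higher E°, so Au ion is reduced (cathode) and Li is oxidized (anode).
E°cell = E°(cathode) − E°(anode) = +1.50 − (−3.05) = +4.55 V.

+4.55 V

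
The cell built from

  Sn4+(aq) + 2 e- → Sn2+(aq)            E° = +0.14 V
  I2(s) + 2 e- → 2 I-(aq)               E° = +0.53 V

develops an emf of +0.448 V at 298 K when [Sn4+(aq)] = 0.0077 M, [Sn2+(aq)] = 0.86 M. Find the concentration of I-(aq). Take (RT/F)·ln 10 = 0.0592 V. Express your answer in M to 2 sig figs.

The I₂/I⁻ couple has the larger reduction potential, so it is the cathode: E°cell = +0.53 − (+0.14) = +0.39 V and n = 2.
Rearranging E = E° − (0.0592/n)·log Q gives log Q = 2(+0.39 − (+0.448))/0.0592 = −1.959.
The balanced reaction is I2(s) + Sn2+(aq) → 2 I-(aq) + Sn4+(aq), so Q = ([I-(aq)]^2·[Sn4+(aq)]) / [Sn2+(aq)].
Isolating [I-(aq)] in Q = 10^{−1.959} yields log [I-(aq)] = 0.045, i.e. 1.1 M.

1.1 M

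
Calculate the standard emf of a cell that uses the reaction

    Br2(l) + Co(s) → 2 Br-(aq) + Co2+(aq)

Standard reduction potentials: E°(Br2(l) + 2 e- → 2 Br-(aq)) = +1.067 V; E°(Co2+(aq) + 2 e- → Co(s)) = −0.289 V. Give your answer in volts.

+1.356 V

In the reaction as written, Br2(l) is reduced (cathode) and Co2+(aq) is produced by oxidation at the anode.
E°cell = E°(cathode) − E°(anode) = +1.067 − (−0.289) = +1.356 V.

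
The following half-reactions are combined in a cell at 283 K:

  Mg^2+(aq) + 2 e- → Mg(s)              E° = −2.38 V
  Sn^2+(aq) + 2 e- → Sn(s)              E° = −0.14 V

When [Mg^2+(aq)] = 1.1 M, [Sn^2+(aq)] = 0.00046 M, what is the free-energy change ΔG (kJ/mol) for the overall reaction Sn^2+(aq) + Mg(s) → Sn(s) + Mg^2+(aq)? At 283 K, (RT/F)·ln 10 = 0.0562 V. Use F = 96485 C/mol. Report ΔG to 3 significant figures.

E°cell = −0.14 − (−2.38) = +2.24 V; the balanced reaction transfers n = 2 electrons.
The reaction quotient is [Mg^2+(aq)] / [Sn^2+(aq)] = 2.39×10^3; by Nernst, E = +2.24 − (0.0562/2)(3.379) = +2.1451 V.
Finally ΔG = −nFE = −(2)(96485 C/mol)(+2.1451 V) = −414 kJ/mol.

−414 kJ/mol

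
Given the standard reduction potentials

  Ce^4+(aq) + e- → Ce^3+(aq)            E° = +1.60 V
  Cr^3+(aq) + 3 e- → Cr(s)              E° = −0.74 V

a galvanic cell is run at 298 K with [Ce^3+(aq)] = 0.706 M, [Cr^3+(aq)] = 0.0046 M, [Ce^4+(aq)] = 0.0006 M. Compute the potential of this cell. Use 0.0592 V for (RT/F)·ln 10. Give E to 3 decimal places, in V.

+2.204 V

Since E°(Ce⁴⁺/Ce³⁺) > E°(Cr³⁺/Cr), Ce⁴⁺/Ce³⁺ serves as the cathode.
The standard potential is +1.60 − (−0.74) = +2.34 V and the balanced reaction transfers n = 3 electrons.
The balanced reaction is 3 Ce^4+(aq) + Cr(s) → 3 Ce^3+(aq) + Cr^3+(aq), so Q = ([Ce^3+(aq)]^3·[Cr^3+(aq)]) / [Ce^4+(aq)]^3 = 7.49×10^6 and log Q = 6.875.
By the Nernst equation, E = +2.34 − (0.0592/3)·(6.875) = +2.204 V.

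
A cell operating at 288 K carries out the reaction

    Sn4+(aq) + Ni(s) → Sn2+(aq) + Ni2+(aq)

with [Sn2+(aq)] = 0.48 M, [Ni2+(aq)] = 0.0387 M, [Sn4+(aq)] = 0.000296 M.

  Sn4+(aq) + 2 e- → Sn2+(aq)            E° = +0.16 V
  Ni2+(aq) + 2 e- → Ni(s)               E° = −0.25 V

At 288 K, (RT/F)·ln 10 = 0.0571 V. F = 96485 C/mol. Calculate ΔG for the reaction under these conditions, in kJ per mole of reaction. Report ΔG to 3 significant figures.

−69.2 kJ/mol

E°cell = +0.16 − (−0.25) = +0.41 V; the balanced reaction transfers n = 2 electrons.
Q = ([Sn2+(aq)]·[Ni2+(aq)]) / [Sn4+(aq)] = 62.8, so log Q = 1.798 and E = +0.41 − (0.0571/2)(1.798) = +0.3587 V.
Then ΔG = −nFE = −2 × 96485 × +0.3587 J/mol = −69.2 kJ/mol.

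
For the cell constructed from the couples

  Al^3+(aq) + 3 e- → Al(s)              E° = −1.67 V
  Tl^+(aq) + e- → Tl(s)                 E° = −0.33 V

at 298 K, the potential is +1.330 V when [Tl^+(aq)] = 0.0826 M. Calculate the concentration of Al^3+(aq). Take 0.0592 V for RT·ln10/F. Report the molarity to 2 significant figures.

0.0018 M

With Tl⁺/Tl at the cathode and Al³⁺/Al at the anode, E°cell = −0.33 − (−1.67) = +1.34 V (n = 3).
From the Nernst equation, log Q = n(E° − E)/0.0592 = 3·(+1.34 − (+1.330))/0.0592 = 0.507.
For 3 Tl^+(aq) + Al(s) → 3 Tl(s) + Al^3+(aq), the reaction quotient is Q = [Al^3+(aq)] / [Tl^+(aq)]^3.
Isolating [Al^3+(aq)] in Q = 10^{0.507} yields log [Al^3+(aq)] = −2.742, i.e. 0.0018 M.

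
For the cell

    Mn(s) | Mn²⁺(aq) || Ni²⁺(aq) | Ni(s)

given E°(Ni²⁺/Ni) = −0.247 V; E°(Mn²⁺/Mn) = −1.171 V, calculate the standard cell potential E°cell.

+0.924 V

By convention the left-hand electrode in cell notation is the anode (oxidation) and the right-hand electrode is the cathode (reduction).
E°cell = E°(right) − E°(left) = −0.247 − (−1.171) = +0.924 V.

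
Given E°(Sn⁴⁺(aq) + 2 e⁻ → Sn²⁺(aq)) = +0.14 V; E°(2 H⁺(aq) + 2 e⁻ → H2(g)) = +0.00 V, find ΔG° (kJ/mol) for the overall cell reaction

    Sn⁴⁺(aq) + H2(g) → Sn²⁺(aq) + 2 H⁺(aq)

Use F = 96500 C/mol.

−27.0 kJ/mol

In the reaction as written Sn⁴⁺(aq) is reduced, so the Sn⁴⁺/Sn²⁺ couple is the cathode and 2H⁺/H₂ is the anode.
E°cell = +0.14 − (+0.00) = +0.14 V; balancing electrons gives n = 2.
ΔG° = −nFE°cell = −(2)(96500)(+0.14) J/mol = −27.0 kJ/mol.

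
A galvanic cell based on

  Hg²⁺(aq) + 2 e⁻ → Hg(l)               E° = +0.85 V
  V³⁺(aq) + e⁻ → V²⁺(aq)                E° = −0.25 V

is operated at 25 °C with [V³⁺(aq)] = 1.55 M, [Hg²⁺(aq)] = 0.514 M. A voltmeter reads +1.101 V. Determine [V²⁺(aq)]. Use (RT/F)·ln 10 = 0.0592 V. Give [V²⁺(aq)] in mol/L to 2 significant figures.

With Hg²⁺/Hg at the cathode and V³⁺/V²⁺ at the anode, E°cell = +0.85 − (−0.25) = +1.10 V (n = 2).
Since E = E° − (0.0592/n)·log Q, log Q = n(E° − E)/0.0592 = −0.034.
Balancing electrons gives Hg²⁺(aq) + 2 V²⁺(aq) → Hg(l) + 2 V³⁺(aq); thus Q = [V³⁺(aq)]^2 / ([Hg²⁺(aq)]·[V²⁺(aq)]^2).
Substituting the known concentrations and solving, log [V²⁺(aq)] = 0.352 and [V²⁺(aq)] = 2.2 M.

2.2 M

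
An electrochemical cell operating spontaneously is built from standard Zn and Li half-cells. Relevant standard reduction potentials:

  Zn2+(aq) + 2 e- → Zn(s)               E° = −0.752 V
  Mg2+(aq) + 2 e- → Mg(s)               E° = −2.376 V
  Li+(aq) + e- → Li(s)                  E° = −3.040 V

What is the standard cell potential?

Of the two couples in this cell, the one with the more positive reduction potential is reduced at the cathode: here that is Zn²⁺/Zn (−0.752 V); Li⁺/Li (−3.040 V) is the anode.
E°cell = E°(cathode) − E°(anode) = −0.752 − (−3.040) = +2.288 V.

+2.288 V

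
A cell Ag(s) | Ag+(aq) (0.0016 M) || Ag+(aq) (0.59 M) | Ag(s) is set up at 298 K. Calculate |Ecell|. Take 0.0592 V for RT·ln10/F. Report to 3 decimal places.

For a concentration cell E°cell = 0, since both electrodes use the same couple.
The compartment with the higher Ag+(aq) concentration (0.59 M) acts as the cathode; ions are reduced there and produced at the dilute (0.0016 M) anode.
With n = 1, Ecell = −(0.0592/1)·log([dilute]/[conc]) = −(0.0592/1)·log(0.0016/0.59) = +0.152 V.

0.152 V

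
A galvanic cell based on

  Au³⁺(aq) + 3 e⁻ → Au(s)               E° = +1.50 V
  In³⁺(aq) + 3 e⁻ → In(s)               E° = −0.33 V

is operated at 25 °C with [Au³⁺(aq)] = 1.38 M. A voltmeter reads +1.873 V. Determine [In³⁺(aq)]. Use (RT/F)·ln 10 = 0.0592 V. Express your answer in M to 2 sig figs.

With Au³⁺/Au at the cathode and In³⁺/In at the anode, E°cell = +1.50 − (−0.33) = +1.83 V (n = 3).
Since E = E° − (0.0592/n)·log Q, log Q = n(E° − E)/0.0592 = −2.179.
Balancing electrons gives Au³⁺(aq) + In(s) → Au(s) + In³⁺(aq); thus Q = [In³⁺(aq)] / [Au³⁺(aq)].
Substituting the known concentrations and solving, log [In³⁺(aq)] = −2.039 and [In³⁺(aq)] = 0.0091 M.

0.0091 M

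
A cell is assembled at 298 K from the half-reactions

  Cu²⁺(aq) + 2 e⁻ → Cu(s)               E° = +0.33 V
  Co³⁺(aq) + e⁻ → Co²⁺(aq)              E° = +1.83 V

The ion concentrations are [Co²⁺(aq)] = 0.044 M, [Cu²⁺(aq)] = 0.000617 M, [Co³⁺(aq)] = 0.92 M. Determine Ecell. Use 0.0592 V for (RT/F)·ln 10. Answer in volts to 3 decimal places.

+1.673 V

Co³⁺/Co²⁺ is reduced (cathode, E° = +1.83 V) and Cu²⁺/Cu is oxidized (anode).
E°cell = +1.83 − (+0.33) = +1.50 V, with n = 2 electrons transferred.
Balancing gives 2 Co³⁺(aq) + Cu(s) → 2 Co²⁺(aq) + Cu²⁺(aq); hence Q = ([Co²⁺(aq)]^2·[Cu²⁺(aq)]) / [Co³⁺(aq)]^2 = 1.41×10^−6 (log Q = −5.850).
E = E° − (0.0592/n)·log Q = +1.50 − (0.0592/2)(−5.850) = +1.673 V.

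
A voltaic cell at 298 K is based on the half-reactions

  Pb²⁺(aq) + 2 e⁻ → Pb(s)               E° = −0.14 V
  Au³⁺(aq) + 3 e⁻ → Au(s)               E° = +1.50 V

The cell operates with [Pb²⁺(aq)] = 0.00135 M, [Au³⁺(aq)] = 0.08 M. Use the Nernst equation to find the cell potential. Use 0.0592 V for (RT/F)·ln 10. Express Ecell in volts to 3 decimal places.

+1.703 V

Since E°(Au³⁺/Au) > E°(Pb²⁺/Pb), Au³⁺/Au serves as the cathode.
E°cell = E°cat − E°an = +1.50 − (−0.14) = +1.64 V; n = 6.
For the overall reaction 2 Au³⁺(aq) + 3 Pb(s) → 2 Au(s) + 3 Pb²⁺(aq), Q = [Pb²⁺(aq)]^3 / [Au³⁺(aq)]^2 = 3.84×10^−7, giving log Q = −6.415.
By the Nernst equation, E = +1.64 − (0.0592/6)·(−6.415) = +1.703 V.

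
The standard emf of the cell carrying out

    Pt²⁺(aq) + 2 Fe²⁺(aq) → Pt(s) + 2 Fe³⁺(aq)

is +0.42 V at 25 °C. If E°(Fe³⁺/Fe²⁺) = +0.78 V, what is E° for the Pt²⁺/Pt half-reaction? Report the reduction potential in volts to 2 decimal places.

In the reaction as written the Pt²⁺/Pt couple is reduced (cathode) and Fe³⁺/Fe²⁺ is oxidized (anode), so E°cell = E°(Pt²⁺/Pt) − E°(Fe³⁺/Fe²⁺).
E°(Pt²⁺/Pt) = E°cell + E°(anode) = +0.42 + (+0.78) = +1.20 V.

+1.20 V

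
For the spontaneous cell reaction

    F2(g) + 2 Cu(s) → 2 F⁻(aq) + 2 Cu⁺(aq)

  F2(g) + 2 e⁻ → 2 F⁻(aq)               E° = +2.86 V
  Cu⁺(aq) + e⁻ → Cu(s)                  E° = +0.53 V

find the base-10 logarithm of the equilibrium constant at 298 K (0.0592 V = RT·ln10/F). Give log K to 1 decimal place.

log K = 78.7

The F₂/F⁻ couple is reduced (cathode); E°cell = +2.86 − (+0.53) = +2.33 V with n = 2.
At equilibrium E = 0, so log K = nE°cell / 0.0592 = (2)(+2.33) / 0.0592 = 78.7.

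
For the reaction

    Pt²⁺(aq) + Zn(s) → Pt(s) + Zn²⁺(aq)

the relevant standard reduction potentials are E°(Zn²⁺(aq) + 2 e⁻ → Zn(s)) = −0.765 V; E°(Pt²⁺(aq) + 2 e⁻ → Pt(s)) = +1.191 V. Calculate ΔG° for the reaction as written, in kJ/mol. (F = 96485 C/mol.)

In the reaction as written Pt²⁺(aq) is reduced, so the Pt²⁺/Pt couple is the cathode and Zn²⁺/Zn is the anode.
E°cell = +1.191 − (−0.765) = +1.956 V; balancing electrons gives n = 2.
ΔG° = −nFE°cell = −(2)(96485)(+1.956) J/mol = −377 kJ/mol.

−377 kJ/mol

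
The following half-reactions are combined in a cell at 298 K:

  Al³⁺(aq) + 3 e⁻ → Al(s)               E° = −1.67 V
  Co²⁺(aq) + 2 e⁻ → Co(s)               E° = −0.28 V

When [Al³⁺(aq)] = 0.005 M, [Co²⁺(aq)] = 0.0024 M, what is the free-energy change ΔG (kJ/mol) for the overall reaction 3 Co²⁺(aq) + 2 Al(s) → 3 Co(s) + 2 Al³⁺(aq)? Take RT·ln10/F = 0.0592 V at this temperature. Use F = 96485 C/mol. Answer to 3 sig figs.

−786 kJ/mol

The standard cell potential is −0.28 − (−1.67) = +1.39 V, with n = 6 electrons in the balanced equation.
Here Q = [Al³⁺(aq)]^2 / [Co²⁺(aq)]^3 = 1.81×10^3 (log Q = 3.257), giving E = +1.39 − (0.0592/6)·(3.257) = +1.3579 V.
Then ΔG = −nFE = −6 × 96485 × +1.3579 J/mol = −786 kJ/mol.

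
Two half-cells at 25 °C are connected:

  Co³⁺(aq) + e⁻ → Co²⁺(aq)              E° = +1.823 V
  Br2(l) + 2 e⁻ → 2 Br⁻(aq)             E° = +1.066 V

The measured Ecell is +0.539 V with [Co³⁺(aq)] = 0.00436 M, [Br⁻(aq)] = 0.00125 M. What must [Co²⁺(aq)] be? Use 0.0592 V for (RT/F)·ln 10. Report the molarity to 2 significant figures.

0.026 M

The Co³⁺/Co²⁺ couple has the larger reduction potential, so it is the cathode: E°cell = +1.823 − (+1.066) = +0.757 V and n = 2.
From the Nernst equation, log Q = n(E° − E)/0.0592 = 2·(+0.757 − (+0.539))/0.0592 = 7.365.
For 2 Co³⁺(aq) + 2 Br⁻(aq) → 2 Co²⁺(aq) + Br2(l), the reaction quotient is Q = [Co²⁺(aq)]^2 / ([Co³⁺(aq)]^2·[Br⁻(aq)]^2).
Solving for the unknown gives log [Co²⁺(aq)] = −1.581, so [Co²⁺(aq)] ≈ 0.026 M.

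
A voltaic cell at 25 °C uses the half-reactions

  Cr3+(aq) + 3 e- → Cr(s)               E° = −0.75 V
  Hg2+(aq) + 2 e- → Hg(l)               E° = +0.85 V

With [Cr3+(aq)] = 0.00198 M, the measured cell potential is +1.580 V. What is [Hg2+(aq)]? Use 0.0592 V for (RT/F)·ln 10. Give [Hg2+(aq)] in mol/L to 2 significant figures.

0.0033 M

Hg²⁺/Hg is the cathode (higher E°); E°cell = +0.85 − (−0.75) = +1.60 V with n = 6.
Rearranging E = E° − (0.0592/n)·log Q gives log Q = 6(+1.60 − (+1.580))/0.0592 = 2.027.
The balanced reaction is 3 Hg2+(aq) + 2 Cr(s) → 3 Hg(l) + 2 Cr3+(aq), so Q = [Cr3+(aq)]^2 / [Hg2+(aq)]^3.
Substituting the known concentrations and solving, log [Hg2+(aq)] = −2.478 and [Hg2+(aq)] = 0.0033 M.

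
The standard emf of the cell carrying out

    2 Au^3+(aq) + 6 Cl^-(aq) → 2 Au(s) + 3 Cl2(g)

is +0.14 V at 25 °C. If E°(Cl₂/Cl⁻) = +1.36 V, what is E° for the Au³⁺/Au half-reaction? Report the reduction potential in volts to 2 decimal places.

+1.50 V

In the reaction as written the Au³⁺/Au couple is reduced (cathode) and Cl₂/Cl⁻ is oxidized (anode), so E°cell = E°(Au³⁺/Au) − E°(Cl₂/Cl⁻).
E°(Au³⁺/Au) = E°cell + E°(anode) = +0.14 + (+1.36) = +1.50 V.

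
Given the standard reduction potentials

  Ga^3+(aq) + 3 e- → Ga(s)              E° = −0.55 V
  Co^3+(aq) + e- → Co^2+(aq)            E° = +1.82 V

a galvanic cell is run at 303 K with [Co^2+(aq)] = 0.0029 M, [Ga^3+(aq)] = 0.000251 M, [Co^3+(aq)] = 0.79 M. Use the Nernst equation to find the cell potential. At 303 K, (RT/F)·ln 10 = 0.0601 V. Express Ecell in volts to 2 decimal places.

Co³⁺/Co²⁺ is reduced (cathode, E° = +1.82 V) and Ga³⁺/Ga is oxidized (anode).
The standard potential is +1.82 − (−0.55) = +2.37 V and the balanced reaction transfers n = 3 electrons.
Balancing gives 3 Co^3+(aq) + Ga(s) → 3 Co^2+(aq) + Ga^3+(aq); hence Q = ([Co^2+(aq)]^3·[Ga^3+(aq)]) / [Co^3+(aq)]^3 = 1.24×10^−11 (log Q = −10.906).
By the Nernst equation, E = +2.37 − (0.0601/3)·(−10.906) = +2.59 V.

+2.59 V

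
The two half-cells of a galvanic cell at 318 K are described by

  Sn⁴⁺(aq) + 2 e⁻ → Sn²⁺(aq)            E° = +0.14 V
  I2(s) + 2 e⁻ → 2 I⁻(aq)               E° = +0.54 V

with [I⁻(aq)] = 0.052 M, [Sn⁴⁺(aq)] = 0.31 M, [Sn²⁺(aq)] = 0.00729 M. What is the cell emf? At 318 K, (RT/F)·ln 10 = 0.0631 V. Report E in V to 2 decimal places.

I₂/I⁻ is reduced (cathode, E° = +0.54 V) and Sn⁴⁺/Sn²⁺ is oxidized (anode).
The standard potential is +0.54 − (+0.14) = +0.40 V and the balanced reaction transfers n = 2 electrons.
The balanced reaction is I2(s) + Sn²⁺(aq) → 2 I⁻(aq) + Sn⁴⁺(aq), so Q = ([I⁻(aq)]^2·[Sn⁴⁺(aq)]) / [Sn²⁺(aq)] = 0.115 and log Q = −0.939.
E = E° − (0.0631/n)·log Q = +0.40 − (0.0631/2)(−0.939) = +0.43 V.

+0.43 V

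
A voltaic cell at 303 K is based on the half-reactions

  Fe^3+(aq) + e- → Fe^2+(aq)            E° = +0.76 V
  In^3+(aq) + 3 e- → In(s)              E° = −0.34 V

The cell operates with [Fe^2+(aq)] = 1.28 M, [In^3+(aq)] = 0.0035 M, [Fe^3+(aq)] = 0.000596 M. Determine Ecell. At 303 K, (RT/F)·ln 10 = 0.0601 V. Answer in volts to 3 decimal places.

Fe³⁺/Fe²⁺ is reduced (cathode, E° = +0.76 V) and In³⁺/In is oxidized (anode).
The standard potential is +0.76 − (−0.34) = +1.10 V and the balanced reaction transfers n = 3 electrons.
The balanced reaction is 3 Fe^3+(aq) + In(s) → 3 Fe^2+(aq) + In^3+(aq), so Q = ([Fe^2+(aq)]^3·[In^3+(aq)]) / [Fe^3+(aq)]^3 = 3.47×10^7 and log Q = 7.540.
By the Nernst equation, E = +1.10 − (0.0601/3)·(7.540) = +0.949 V.

+0.949 V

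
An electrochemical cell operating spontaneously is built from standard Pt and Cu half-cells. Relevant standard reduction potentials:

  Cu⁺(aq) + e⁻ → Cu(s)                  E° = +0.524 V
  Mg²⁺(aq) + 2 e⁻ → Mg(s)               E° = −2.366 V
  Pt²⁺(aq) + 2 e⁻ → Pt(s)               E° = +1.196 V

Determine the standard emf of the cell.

+0.672 V

Of the two couples in this cell, the one with the more positive reduction potential is reduced at the cathode: here that is Pt²⁺/Pt (+1.196 V); Cu⁺/Cu (+0.524 V) is the anode.
E°cell = E°(cathode) − E°(anode) = +1.196 − (+0.524) = +0.672 V.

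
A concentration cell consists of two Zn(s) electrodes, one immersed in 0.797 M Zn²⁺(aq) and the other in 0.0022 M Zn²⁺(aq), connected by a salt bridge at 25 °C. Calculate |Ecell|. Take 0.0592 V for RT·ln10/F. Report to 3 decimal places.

0.076 V

For a concentration cell E°cell = 0, since both electrodes use the same couple.
The compartment with the higher Zn²⁺(aq) concentration (0.797 M) acts as the cathode; ions are reduced there and produced at the dilute (0.0022 M) anode.
With n = 2, Ecell = −(0.0592/2)·log([dilute]/[conc]) = −(0.0592/2)·log(0.0022/0.797) = +0.076 V.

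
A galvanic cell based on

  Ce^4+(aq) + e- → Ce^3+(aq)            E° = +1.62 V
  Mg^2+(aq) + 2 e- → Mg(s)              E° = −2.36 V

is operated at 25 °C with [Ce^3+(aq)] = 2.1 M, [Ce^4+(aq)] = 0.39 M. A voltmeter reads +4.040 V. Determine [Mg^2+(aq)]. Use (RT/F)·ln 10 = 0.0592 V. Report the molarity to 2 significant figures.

0.00032 M

With Ce⁴⁺/Ce³⁺ at the cathode and Mg²⁺/Mg at the anode, E°cell = +1.62 − (−2.36) = +3.98 V (n = 2).
Since E = E° − (0.0592/n)·log Q, log Q = n(E° − E)/0.0592 = −2.027.
For 2 Ce^4+(aq) + Mg(s) → 2 Ce^3+(aq) + Mg^2+(aq), the reaction quotient is Q = ([Ce^3+(aq)]^2·[Mg^2+(aq)]) / [Ce^4+(aq)]^2.
Substituting the known concentrations and solving, log [Mg^2+(aq)] = −3.489 and [Mg^2+(aq)] = 0.00032 M.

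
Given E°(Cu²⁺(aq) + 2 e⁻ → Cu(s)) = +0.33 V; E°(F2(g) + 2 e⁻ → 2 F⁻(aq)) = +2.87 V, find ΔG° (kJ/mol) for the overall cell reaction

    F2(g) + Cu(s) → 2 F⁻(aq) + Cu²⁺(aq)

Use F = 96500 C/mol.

−490 kJ/mol

In the reaction as written F2(g) is reduced, so the F₂/F⁻ couple is the cathode and Cu²⁺/Cu is the anode.
E°cell = +2.87 − (+0.33) = +2.54 V; balancing electrons gives n = 2.
ΔG° = −nFE°cell = −(2)(96500)(+2.54) J/mol = −490 kJ/mol.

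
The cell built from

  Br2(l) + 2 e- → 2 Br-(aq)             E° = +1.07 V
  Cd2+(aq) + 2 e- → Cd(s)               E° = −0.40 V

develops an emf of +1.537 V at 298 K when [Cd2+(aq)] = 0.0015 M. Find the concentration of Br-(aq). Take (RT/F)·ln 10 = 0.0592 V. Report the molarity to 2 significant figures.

The Br₂/Br⁻ couple has the larger reduction potential, so it is the cathode: E°cell = +1.07 − (−0.40) = +1.47 V and n = 2.
Since E = E° − (0.0592/n)·log Q, log Q = n(E° − E)/0.0592 = −2.264.
The balanced reaction is Br2(l) + Cd(s) → 2 Br-(aq) + Cd2+(aq), so Q = [Br-(aq)]^2·[Cd2+(aq)].
Solving for the unknown gives log [Br-(aq)] = 0.280, so [Br-(aq)] ≈ 1.9 M.

1.9 M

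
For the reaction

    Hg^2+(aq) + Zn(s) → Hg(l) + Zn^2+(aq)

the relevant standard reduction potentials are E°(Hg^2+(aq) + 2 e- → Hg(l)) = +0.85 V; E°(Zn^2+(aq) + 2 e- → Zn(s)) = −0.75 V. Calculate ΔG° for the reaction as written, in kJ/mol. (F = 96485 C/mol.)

In the reaction as written Hg^2+(aq) is reduced, so the Hg²⁺/Hg couple is the cathode and Zn²⁺/Zn is the anode.
E°cell = +0.85 − (−0.75) = +1.60 V; balancing electrons gives n = 2.
ΔG° = −nFE°cell = −(2)(96485)(+1.60) J/mol = −309 kJ/mol.

−309 kJ/mol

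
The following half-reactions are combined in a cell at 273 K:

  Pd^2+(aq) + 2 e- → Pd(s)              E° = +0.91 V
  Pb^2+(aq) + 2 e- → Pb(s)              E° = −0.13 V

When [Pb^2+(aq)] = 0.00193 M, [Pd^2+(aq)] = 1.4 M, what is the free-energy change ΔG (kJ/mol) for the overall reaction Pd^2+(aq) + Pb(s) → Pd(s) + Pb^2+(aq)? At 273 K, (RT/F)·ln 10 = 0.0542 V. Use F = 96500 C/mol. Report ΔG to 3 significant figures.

−216 kJ/mol

With Pd²⁺/Pd reduced at the cathode, E°cell = +0.91 − (−0.13) = +1.04 V and n = 2.
The reaction quotient is [Pb^2+(aq)] / [Pd^2+(aq)] = 0.00138; by Nernst, E = +1.04 − (0.0542/2)(−2.861) = +1.1175 V.
ΔG = −nFE = −(2)(96500)(+1.1175) J/mol = −216 kJ/mol.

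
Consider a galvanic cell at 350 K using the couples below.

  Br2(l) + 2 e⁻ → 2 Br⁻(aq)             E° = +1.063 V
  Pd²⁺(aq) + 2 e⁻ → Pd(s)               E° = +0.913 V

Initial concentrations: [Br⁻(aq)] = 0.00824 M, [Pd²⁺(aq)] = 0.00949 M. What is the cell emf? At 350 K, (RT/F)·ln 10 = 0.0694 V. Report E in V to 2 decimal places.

+0.36 V

Br₂/Br⁻ is reduced (cathode, E° = +1.063 V) and Pd²⁺/Pd is oxidized (anode).
The standard potential is +1.063 − (+0.913) = +0.150 V and the balanced reaction transfers n = 2 electrons.
Balancing gives Br2(l) + Pd(s) → 2 Br⁻(aq) + Pd²⁺(aq); hence Q = [Br⁻(aq)]^2·[Pd²⁺(aq)] = 6.44×10^−7 (log Q = −6.191).
By the Nernst equation, E = +0.150 − (0.0694/2)·(−6.191) = +0.36 V.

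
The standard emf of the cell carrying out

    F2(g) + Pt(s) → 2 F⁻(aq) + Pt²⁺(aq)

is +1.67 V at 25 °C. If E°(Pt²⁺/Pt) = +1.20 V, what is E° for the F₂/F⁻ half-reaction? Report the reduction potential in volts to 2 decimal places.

+2.87 V

In the reaction as written the F₂/F⁻ couple is reduced (cathode) and Pt²⁺/Pt is oxidized (anode), so E°cell = E°(F₂/F⁻) − E°(Pt²⁺/Pt).
E°(F₂/F⁻) = E°cell + E°(anode) = +1.67 + (+1.20) = +2.87 V.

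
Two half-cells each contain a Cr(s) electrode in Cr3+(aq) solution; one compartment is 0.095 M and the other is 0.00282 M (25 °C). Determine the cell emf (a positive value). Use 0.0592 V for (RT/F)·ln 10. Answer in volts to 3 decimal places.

0.030 V

For a concentration cell E°cell = 0, since both electrodes use the same couple.
The compartment with the higher Cr3+(aq) concentration (0.095 M) acts as the cathode; ions are reduced there and produced at the dilute (0.00282 M) anode.
With n = 3, Ecell = −(0.0592/3)·log([dilute]/[conc]) = −(0.0592/3)·log(0.00282/0.095) = +0.030 V.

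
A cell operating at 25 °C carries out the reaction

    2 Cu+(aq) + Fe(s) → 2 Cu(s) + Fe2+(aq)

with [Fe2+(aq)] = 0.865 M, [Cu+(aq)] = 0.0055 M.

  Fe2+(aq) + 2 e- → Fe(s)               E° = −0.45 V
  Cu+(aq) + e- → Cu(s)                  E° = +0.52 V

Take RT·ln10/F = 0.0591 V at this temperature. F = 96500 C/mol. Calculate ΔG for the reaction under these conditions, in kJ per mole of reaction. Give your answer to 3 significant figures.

−162 kJ/mol

E°cell = +0.52 − (−0.45) = +0.97 V; the balanced reaction transfers n = 2 electrons.
Here Q = [Fe2+(aq)] / [Cu+(aq)]^2 = 2.86×10^4 (log Q = 4.456), giving E = +0.97 − (0.0591/2)·(4.456) = +0.8383 V.
Finally ΔG = −nFE = −(2)(96500 C/mol)(+0.8383 V) = −162 kJ/mol.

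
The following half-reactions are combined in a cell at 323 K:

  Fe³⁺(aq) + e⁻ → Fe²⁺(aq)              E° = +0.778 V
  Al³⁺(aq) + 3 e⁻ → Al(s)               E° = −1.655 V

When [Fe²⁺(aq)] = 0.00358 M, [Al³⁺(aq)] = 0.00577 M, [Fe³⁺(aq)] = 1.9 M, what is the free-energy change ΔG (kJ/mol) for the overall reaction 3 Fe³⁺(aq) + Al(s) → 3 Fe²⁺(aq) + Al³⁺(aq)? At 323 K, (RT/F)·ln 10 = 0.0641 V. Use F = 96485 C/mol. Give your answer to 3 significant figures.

−769 kJ/mol

The standard cell potential is +0.778 − (−1.655) = +2.433 V, with n = 3 electrons in the balanced equation.
Q = ([Fe²⁺(aq)]^3·[Al³⁺(aq)]) / [Fe³⁺(aq)]^3 = 3.86×10^−11, so log Q = −10.413 and E = +2.433 − (0.0641/3)(−10.413) = +2.6555 V.
ΔG = −nFE = −(3)(96485)(+2.6555) J/mol = −769 kJ/mol.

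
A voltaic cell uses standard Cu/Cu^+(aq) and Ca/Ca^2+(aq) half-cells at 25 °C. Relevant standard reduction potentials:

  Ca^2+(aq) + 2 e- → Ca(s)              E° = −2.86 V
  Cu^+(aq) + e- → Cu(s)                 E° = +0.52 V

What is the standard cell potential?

The Cu⁺/Cu couple has the higher E°, so Cu ion is reduced (cathode) and Ca is oxidized (anode).
E°cell = E°(cathode) − E°(anode) = +0.52 − (−2.86) = +3.38 V.

+3.38 V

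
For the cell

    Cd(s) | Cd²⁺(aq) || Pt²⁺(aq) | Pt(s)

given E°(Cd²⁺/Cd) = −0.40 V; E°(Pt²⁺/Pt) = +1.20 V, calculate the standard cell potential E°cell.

+1.60 V

By convention the left-hand electrode in cell notation is the anode (oxidation) and the right-hand electrode is the cathode (reduction).
E°cell = E°(right) − E°(left) = +1.20 − (−0.40) = +1.60 V.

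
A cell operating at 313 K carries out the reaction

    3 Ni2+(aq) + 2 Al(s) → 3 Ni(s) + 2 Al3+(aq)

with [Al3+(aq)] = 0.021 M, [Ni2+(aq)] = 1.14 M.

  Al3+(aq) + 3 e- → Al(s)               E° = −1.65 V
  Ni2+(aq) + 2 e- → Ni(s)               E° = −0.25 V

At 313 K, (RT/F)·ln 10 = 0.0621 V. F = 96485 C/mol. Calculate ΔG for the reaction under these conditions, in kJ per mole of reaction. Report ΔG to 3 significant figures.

−832 kJ/mol

With Ni²⁺/Ni reduced at the cathode, E°cell = −0.25 − (−1.65) = +1.40 V and n = 6.
The reaction quotient is [Al3+(aq)]^2 / [Ni2+(aq)]^3 = 0.000298; by Nernst, E = +1.40 − (0.0621/6)(−3.526) = +1.4365 V.
Then ΔG = −nFE = −6 × 96485 × +1.4365 J/mol = −832 kJ/mol.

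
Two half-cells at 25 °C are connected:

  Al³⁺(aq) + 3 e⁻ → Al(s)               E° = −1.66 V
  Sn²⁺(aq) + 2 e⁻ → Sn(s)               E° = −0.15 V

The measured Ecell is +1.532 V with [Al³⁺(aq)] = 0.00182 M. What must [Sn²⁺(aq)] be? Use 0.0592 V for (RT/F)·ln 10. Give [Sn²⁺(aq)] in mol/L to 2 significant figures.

With Sn²⁺/Sn at the cathode and Al³⁺/Al at the anode, E°cell = −0.15 − (−1.66) = +1.51 V (n = 6).
From the Nernst equation, log Q = n(E° − E)/0.0592 = 6·(+1.51 − (+1.532))/0.0592 = −2.230.
Balancing electrons gives 3 Sn²⁺(aq) + 2 Al(s) → 3 Sn(s) + 2 Al³⁺(aq); thus Q = [Al³⁺(aq)]^2 / [Sn²⁺(aq)]^3.
Isolating [Sn²⁺(aq)] in Q = 10^{−2.230} yields log [Sn²⁺(aq)] = −1.083, i.e. 0.083 M.

0.083 M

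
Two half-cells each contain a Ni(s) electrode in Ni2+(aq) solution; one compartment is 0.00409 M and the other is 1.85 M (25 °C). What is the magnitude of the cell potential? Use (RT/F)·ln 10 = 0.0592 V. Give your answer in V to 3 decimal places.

0.079 V

For a concentration cell E°cell = 0, since both electrodes use the same couple.
The compartment with the higher Ni2+(aq) concentration (1.85 M) acts as the cathode; ions are reduced there and produced at the dilute (0.00409 M) anode.
With n = 2, Ecell = −(0.0592/2)·log([dilute]/[conc]) = −(0.0592/2)·log(0.00409/1.85) = +0.079 V.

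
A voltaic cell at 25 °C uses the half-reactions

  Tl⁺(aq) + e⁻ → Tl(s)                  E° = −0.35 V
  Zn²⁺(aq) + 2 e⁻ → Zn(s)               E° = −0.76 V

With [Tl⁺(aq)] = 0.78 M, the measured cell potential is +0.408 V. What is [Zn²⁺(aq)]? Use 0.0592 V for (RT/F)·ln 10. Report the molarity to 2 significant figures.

0.71 M

With Tl⁺/Tl at the cathode and Zn²⁺/Zn at the anode, E°cell = −0.35 − (−0.76) = +0.41 V (n = 2).
Rearranging E = E° − (0.0592/n)·log Q gives log Q = 2(+0.41 − (+0.408))/0.0592 = 0.068.
Balancing electrons gives 2 Tl⁺(aq) + Zn(s) → 2 Tl(s) + Zn²⁺(aq); thus Q = [Zn²⁺(aq)] / [Tl⁺(aq)]^2.
Isolating [Zn²⁺(aq)] in Q = 10^{0.068} yields log [Zn²⁺(aq)] = −0.148, i.e. 0.71 M.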